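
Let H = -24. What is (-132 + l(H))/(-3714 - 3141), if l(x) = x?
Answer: 52/2285 ≈ 0.022757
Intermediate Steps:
(-132 + l(H))/(-3714 - 3141) = (-132 - 24)/(-3714 - 3141) = -156/(-6855) = -156*(-1/6855) = 52/2285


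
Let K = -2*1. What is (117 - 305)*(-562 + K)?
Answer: 106032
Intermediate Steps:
K = -2
(117 - 305)*(-562 + K) = (117 - 305)*(-562 - 2) = -188*(-564) = 106032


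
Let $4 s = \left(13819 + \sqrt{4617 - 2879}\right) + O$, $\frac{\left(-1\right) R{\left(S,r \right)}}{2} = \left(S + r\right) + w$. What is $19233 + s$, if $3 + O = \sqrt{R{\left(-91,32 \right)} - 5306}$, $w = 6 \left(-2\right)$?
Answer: $22687 + \frac{\sqrt{1738}}{4} + \frac{i \sqrt{1291}}{2} \approx 22697.0 + 17.965 i$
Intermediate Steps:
$w = -12$
$R{\left(S,r \right)} = 24 - 2 S - 2 r$ ($R{\left(S,r \right)} = - 2 \left(\left(S + r\right) - 12\right) = - 2 \left(-12 + S + r\right) = 24 - 2 S - 2 r$)
$O = -3 + 2 i \sqrt{1291}$ ($O = -3 + \sqrt{\left(24 - -182 - 64\right) - 5306} = -3 + \sqrt{\left(24 + 182 - 64\right) - 5306} = -3 + \sqrt{142 - 5306} = -3 + \sqrt{-5164} = -3 + 2 i \sqrt{1291} \approx -3.0 + 71.861 i$)
$s = 3454 + \frac{\sqrt{1738}}{4} + \frac{i \sqrt{1291}}{2}$ ($s = \frac{\left(13819 + \sqrt{4617 - 2879}\right) - \left(3 - 2 i \sqrt{1291}\right)}{4} = \frac{\left(13819 + \sqrt{1738}\right) - \left(3 - 2 i \sqrt{1291}\right)}{4} = \frac{13816 + \sqrt{1738} + 2 i \sqrt{1291}}{4} = 3454 + \frac{\sqrt{1738}}{4} + \frac{i \sqrt{1291}}{2} \approx 3464.4 + 17.965 i$)
$19233 + s = 19233 + \left(3454 + \frac{\sqrt{1738}}{4} + \frac{i \sqrt{1291}}{2}\right) = 22687 + \frac{\sqrt{1738}}{4} + \frac{i \sqrt{1291}}{2}$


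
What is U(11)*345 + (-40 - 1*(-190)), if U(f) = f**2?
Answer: 41895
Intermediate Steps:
U(11)*345 + (-40 - 1*(-190)) = 11**2*345 + (-40 - 1*(-190)) = 121*345 + (-40 + 190) = 41745 + 150 = 41895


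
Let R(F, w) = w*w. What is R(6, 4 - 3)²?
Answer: 1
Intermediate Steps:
R(F, w) = w²
R(6, 4 - 3)² = ((4 - 3)²)² = (1²)² = 1² = 1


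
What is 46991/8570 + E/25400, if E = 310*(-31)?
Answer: 11112137/2176780 ≈ 5.1049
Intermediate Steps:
E = -9610
46991/8570 + E/25400 = 46991/8570 - 9610/25400 = 46991*(1/8570) - 9610*1/25400 = 46991/8570 - 961/2540 = 11112137/2176780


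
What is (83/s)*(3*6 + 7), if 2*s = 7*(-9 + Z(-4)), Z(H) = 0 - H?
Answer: -830/7 ≈ -118.57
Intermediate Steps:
Z(H) = -H
s = -35/2 (s = (7*(-9 - 1*(-4)))/2 = (7*(-9 + 4))/2 = (7*(-5))/2 = (½)*(-35) = -35/2 ≈ -17.500)
(83/s)*(3*6 + 7) = (83/(-35/2))*(3*6 + 7) = (83*(-2/35))*(18 + 7) = -166/35*25 = -830/7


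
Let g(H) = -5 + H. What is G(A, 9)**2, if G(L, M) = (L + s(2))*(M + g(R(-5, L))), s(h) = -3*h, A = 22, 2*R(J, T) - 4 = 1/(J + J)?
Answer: 226576/25 ≈ 9063.0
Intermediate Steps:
R(J, T) = 2 + 1/(4*J) (R(J, T) = 2 + 1/(2*(J + J)) = 2 + 1/(2*((2*J))) = 2 + (1/(2*J))/2 = 2 + 1/(4*J))
G(L, M) = (-6 + L)*(-61/20 + M) (G(L, M) = (L - 3*2)*(M + (-5 + (2 + (1/4)/(-5)))) = (L - 6)*(M + (-5 + (2 + (1/4)*(-1/5)))) = (-6 + L)*(M + (-5 + (2 - 1/20))) = (-6 + L)*(M + (-5 + 39/20)) = (-6 + L)*(M - 61/20) = (-6 + L)*(-61/20 + M))
G(A, 9)**2 = (183/10 - 6*9 - 61/20*22 + 22*9)**2 = (183/10 - 54 - 671/10 + 198)**2 = (476/5)**2 = 226576/25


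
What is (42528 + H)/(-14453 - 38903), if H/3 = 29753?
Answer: -131787/53356 ≈ -2.4700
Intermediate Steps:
H = 89259 (H = 3*29753 = 89259)
(42528 + H)/(-14453 - 38903) = (42528 + 89259)/(-14453 - 38903) = 131787/(-53356) = 131787*(-1/53356) = -131787/53356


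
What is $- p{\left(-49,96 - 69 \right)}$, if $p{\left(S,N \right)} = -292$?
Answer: $292$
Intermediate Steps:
$- p{\left(-49,96 - 69 \right)} = \left(-1\right) \left(-292\right) = 292$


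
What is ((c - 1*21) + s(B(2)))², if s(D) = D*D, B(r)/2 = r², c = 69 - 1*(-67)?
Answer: 32041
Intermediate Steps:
c = 136 (c = 69 + 67 = 136)
B(r) = 2*r²
s(D) = D²
((c - 1*21) + s(B(2)))² = ((136 - 1*21) + (2*2²)²)² = ((136 - 21) + (2*4)²)² = (115 + 8²)² = (115 + 64)² = 179² = 32041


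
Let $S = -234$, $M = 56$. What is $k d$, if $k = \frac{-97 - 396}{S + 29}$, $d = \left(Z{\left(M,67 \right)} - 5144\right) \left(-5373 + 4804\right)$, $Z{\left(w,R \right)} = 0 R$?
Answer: $\frac{1442979448}{205} \approx 7.0389 \cdot 10^{6}$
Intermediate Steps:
$Z{\left(w,R \right)} = 0$
$d = 2926936$ ($d = \left(0 - 5144\right) \left(-5373 + 4804\right) = \left(-5144\right) \left(-569\right) = 2926936$)
$k = \frac{493}{205}$ ($k = \frac{-97 - 396}{-234 + 29} = - \frac{493}{-205} = \left(-493\right) \left(- \frac{1}{205}\right) = \frac{493}{205} \approx 2.4049$)
$k d = \frac{493}{205} \cdot 2926936 = \frac{1442979448}{205}$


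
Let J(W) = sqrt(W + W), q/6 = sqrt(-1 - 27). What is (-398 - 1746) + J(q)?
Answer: -2144 + 2*sqrt(6)*7**(1/4)*sqrt(I) ≈ -2138.4 + 5.6346*I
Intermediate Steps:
q = 12*I*sqrt(7) (q = 6*sqrt(-1 - 27) = 6*sqrt(-28) = 6*(2*I*sqrt(7)) = 12*I*sqrt(7) ≈ 31.749*I)
J(W) = sqrt(2)*sqrt(W) (J(W) = sqrt(2*W) = sqrt(2)*sqrt(W))
(-398 - 1746) + J(q) = (-398 - 1746) + sqrt(2)*sqrt(12*I*sqrt(7)) = -2144 + sqrt(2)*(2*sqrt(3)*7**(1/4)*sqrt(I)) = -2144 + 2*sqrt(6)*7**(1/4)*sqrt(I)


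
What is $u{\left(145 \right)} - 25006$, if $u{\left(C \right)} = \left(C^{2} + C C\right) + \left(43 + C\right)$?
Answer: $17232$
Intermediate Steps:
$u{\left(C \right)} = 43 + C + 2 C^{2}$ ($u{\left(C \right)} = \left(C^{2} + C^{2}\right) + \left(43 + C\right) = 2 C^{2} + \left(43 + C\right) = 43 + C + 2 C^{2}$)
$u{\left(145 \right)} - 25006 = \left(43 + 145 + 2 \cdot 145^{2}\right) - 25006 = \left(43 + 145 + 2 \cdot 21025\right) - 25006 = \left(43 + 145 + 42050\right) - 25006 = 42238 - 25006 = 17232$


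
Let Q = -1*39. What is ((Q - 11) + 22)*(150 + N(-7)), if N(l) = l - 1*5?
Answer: -3864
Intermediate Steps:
Q = -39
N(l) = -5 + l (N(l) = l - 5 = -5 + l)
((Q - 11) + 22)*(150 + N(-7)) = ((-39 - 11) + 22)*(150 + (-5 - 7)) = (-50 + 22)*(150 - 12) = -28*138 = -3864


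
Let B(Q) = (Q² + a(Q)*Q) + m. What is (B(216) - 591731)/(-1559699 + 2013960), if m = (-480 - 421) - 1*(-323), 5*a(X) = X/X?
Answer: -2728049/2271305 ≈ -1.2011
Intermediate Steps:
a(X) = ⅕ (a(X) = (X/X)/5 = (⅕)*1 = ⅕)
m = -578 (m = -901 + 323 = -578)
B(Q) = -578 + Q² + Q/5 (B(Q) = (Q² + Q/5) - 578 = -578 + Q² + Q/5)
(B(216) - 591731)/(-1559699 + 2013960) = ((-578 + 216² + (⅕)*216) - 591731)/(-1559699 + 2013960) = ((-578 + 46656 + 216/5) - 591731)/454261 = (230606/5 - 591731)*(1/454261) = -2728049/5*1/454261 = -2728049/2271305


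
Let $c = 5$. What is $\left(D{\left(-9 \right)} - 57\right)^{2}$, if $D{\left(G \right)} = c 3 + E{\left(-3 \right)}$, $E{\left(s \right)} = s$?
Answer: $2025$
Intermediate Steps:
$D{\left(G \right)} = 12$ ($D{\left(G \right)} = 5 \cdot 3 - 3 = 15 - 3 = 12$)
$\left(D{\left(-9 \right)} - 57\right)^{2} = \left(12 - 57\right)^{2} = \left(-45\right)^{2} = 2025$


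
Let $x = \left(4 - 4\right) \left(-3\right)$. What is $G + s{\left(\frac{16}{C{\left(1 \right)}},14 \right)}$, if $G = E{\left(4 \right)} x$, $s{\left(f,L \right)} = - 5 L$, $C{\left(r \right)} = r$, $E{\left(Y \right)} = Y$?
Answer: $-70$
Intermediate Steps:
$x = 0$ ($x = 0 \left(-3\right) = 0$)
$G = 0$ ($G = 4 \cdot 0 = 0$)
$G + s{\left(\frac{16}{C{\left(1 \right)}},14 \right)} = 0 - 70 = -70$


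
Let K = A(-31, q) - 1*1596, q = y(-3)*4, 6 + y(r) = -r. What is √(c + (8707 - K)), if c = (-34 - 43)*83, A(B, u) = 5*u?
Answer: 2*√993 ≈ 63.024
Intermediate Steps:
y(r) = -6 - r
q = -12 (q = (-6 - 1*(-3))*4 = (-6 + 3)*4 = -3*4 = -12)
c = -6391 (c = -77*83 = -6391)
K = -1656 (K = 5*(-12) - 1*1596 = -60 - 1596 = -1656)
√(c + (8707 - K)) = √(-6391 + (8707 - 1*(-1656))) = √(-6391 + (8707 + 1656)) = √(-6391 + 10363) = √3972 = 2*√993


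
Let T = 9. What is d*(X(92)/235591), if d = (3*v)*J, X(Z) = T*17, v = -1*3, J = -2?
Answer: 2754/235591 ≈ 0.011690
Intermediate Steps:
v = -3
X(Z) = 153 (X(Z) = 9*17 = 153)
d = 18 (d = (3*(-3))*(-2) = -9*(-2) = 18)
d*(X(92)/235591) = 18*(153/235591) = 2754/235591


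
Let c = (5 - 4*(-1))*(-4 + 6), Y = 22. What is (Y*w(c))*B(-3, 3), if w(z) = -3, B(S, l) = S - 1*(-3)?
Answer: 0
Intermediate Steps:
B(S, l) = 3 + S (B(S, l) = S + 3 = 3 + S)
c = 18 (c = (5 + 4)*2 = 9*2 = 18)
(Y*w(c))*B(-3, 3) = (22*(-3))*(3 - 3) = -66*0 = 0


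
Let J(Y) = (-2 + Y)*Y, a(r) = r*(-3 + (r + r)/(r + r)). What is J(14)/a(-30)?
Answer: 14/5 ≈ 2.8000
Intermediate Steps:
a(r) = -2*r (a(r) = r*(-3 + (2*r)/((2*r))) = r*(-3 + (2*r)*(1/(2*r))) = r*(-3 + 1) = r*(-2) = -2*r)
J(Y) = Y*(-2 + Y)
J(14)/a(-30) = (14*(-2 + 14))/((-2*(-30))) = (14*12)/60 = 168*(1/60) = 14/5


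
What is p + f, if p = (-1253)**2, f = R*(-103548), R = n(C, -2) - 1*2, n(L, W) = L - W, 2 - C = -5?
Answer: 845173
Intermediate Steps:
C = 7 (C = 2 - 1*(-5) = 2 + 5 = 7)
R = 7 (R = (7 - 1*(-2)) - 1*2 = (7 + 2) - 2 = 9 - 2 = 7)
f = -724836 (f = 7*(-103548) = -724836)
p = 1570009
p + f = 1570009 - 724836 = 845173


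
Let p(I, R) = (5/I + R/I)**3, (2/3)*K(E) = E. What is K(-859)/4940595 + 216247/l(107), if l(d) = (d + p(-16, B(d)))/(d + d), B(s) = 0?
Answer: 69369617252558263/160348657590 ≈ 4.3262e+5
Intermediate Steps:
K(E) = 3*E/2
l(d) = (-125/4096 + d)/(2*d) (l(d) = (d + (5 + 0)**3/(-16)**3)/(d + d) = (d - 1/4096*5**3)/((2*d)) = (d - 1/4096*125)*(1/(2*d)) = (d - 125/4096)*(1/(2*d)) = (-125/4096 + d)*(1/(2*d)) = (-125/4096 + d)/(2*d))
K(-859)/4940595 + 216247/l(107) = ((3/2)*(-859))/4940595 + 216247/(((1/8192)*(-125 + 4096*107)/107)) = -2577/2*1/4940595 + 216247/(((1/8192)*(1/107)*(-125 + 438272))) = -859/3293730 + 216247/(((1/8192)*(1/107)*438147)) = -859/3293730 + 216247/(438147/876544) = -859/3293730 + 216247*(876544/438147) = -859/3293730 + 189550010368/438147 = 69369617252558263/160348657590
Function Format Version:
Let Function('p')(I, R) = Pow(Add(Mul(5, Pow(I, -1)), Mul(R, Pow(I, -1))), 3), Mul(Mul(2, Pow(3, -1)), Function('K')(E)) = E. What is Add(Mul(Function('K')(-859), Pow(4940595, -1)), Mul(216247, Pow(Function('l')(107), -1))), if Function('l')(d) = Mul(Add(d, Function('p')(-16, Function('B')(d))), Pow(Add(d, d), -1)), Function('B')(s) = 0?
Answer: Rational(69369617252558263, 160348657590) ≈ 4.3262e+5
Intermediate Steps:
Function('K')(E) = Mul(Rational(3, 2), E)
Function('l')(d) = Mul(Rational(1, 2), Pow(d, -1), Add(Rational(-125, 4096), d)) (Function('l')(d) = Mul(Add(d, Mul(Pow(-16, -3), Pow(Add(5, 0), 3))), Pow(Add(d, d), -1)) = Mul(Add(d, Mul(Rational(-1, 4096), Pow(5, 3))), Pow(Mul(2, d), -1)) = Mul(Add(d, Mul(Rational(-1, 4096), 125)), Mul(Rational(1, 2), Pow(d, -1))) = Mul(Add(d, Rational(-125, 4096)), Mul(Rational(1, 2), Pow(d, -1))) = Mul(Add(Rational(-125, 4096), d), Mul(Rational(1, 2), Pow(d, -1))) = Mul(Rational(1, 2), Pow(d, -1), Add(Rational(-125, 4096), d)))
Add(Mul(Function('K')(-859), Pow(4940595, -1)), Mul(216247, Pow(Function('l')(107), -1))) = Add(Mul(Mul(Rational(3, 2), -859), Pow(4940595, -1)), Mul(216247, Pow(Mul(Rational(1, 8192), Pow(107, -1), Add(-125, Mul(4096, 107))), -1))) = Add(Mul(Rational(-2577, 2), Rational(1, 4940595)), Mul(216247, Pow(Mul(Rational(1, 8192), Rational(1, 107), Add(-125, 438272)), -1))) = Add(Rational(-859, 3293730), Mul(216247, Pow(Mul(Rational(1, 8192), Rational(1, 107), 438147), -1))) = Add(Rational(-859, 3293730), Mul(216247, Pow(Rational(438147, 876544), -1))) = Add(Rational(-859, 3293730), Mul(216247, Rational(876544, 438147))) = Add(Rational(-859, 3293730), Rational(189550010368, 438147)) = Rational(69369617252558263, 160348657590)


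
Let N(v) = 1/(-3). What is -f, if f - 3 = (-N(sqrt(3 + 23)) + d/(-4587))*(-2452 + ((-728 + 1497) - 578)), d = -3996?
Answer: 12478264/4587 ≈ 2720.4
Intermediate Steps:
N(v) = -1/3
f = -12478264/4587 (f = 3 + (-1*(-1/3) - 3996/(-4587))*(-2452 + ((-728 + 1497) - 578)) = 3 + (1/3 - 3996*(-1/4587))*(-2452 + (769 - 578)) = 3 + (1/3 + 1332/1529)*(-2452 + 191) = 3 + (5525/4587)*(-2261) = 3 - 12492025/4587 = -12478264/4587 ≈ -2720.4)
-f = -1*(-12478264/4587) = 12478264/4587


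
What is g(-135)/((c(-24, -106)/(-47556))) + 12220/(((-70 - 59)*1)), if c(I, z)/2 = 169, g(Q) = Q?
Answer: 412028690/21801 ≈ 18900.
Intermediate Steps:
c(I, z) = 338 (c(I, z) = 2*169 = 338)
g(-135)/((c(-24, -106)/(-47556))) + 12220/(((-70 - 59)*1)) = -135/(338/(-47556)) + 12220/(((-70 - 59)*1)) = -135/(338*(-1/47556)) + 12220/((-129*1)) = -135/(-169/23778) + 12220/(-129) = -135*(-23778/169) + 12220*(-1/129) = 3210030/169 - 12220/129 = 412028690/21801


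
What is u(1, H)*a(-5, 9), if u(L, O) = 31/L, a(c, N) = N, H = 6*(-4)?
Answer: 279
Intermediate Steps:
H = -24
u(1, H)*a(-5, 9) = (31/1)*9 = (31*1)*9 = 31*9 = 279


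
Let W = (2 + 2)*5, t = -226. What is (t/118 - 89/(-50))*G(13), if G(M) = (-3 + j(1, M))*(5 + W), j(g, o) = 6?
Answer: -1197/118 ≈ -10.144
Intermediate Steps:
W = 20 (W = 4*5 = 20)
G(M) = 75 (G(M) = (-3 + 6)*(5 + 20) = 3*25 = 75)
(t/118 - 89/(-50))*G(13) = (-226/118 - 89/(-50))*75 = (-226*1/118 - 89*(-1/50))*75 = (-113/59 + 89/50)*75 = -399/2950*75 = -1197/118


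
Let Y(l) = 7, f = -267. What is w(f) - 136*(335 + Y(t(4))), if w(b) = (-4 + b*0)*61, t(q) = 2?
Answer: -46756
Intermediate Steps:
w(b) = -244 (w(b) = (-4 + 0)*61 = -4*61 = -244)
w(f) - 136*(335 + Y(t(4))) = -244 - 136*(335 + 7) = -244 - 136*342 = -244 - 1*46512 = -244 - 46512 = -46756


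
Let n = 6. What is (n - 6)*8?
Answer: 0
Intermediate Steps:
(n - 6)*8 = (6 - 6)*8 = 0*8 = 0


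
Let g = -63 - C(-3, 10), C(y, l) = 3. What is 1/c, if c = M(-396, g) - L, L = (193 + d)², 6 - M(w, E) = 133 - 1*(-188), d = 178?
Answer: -1/137956 ≈ -7.2487e-6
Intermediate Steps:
g = -66 (g = -63 - 1*3 = -63 - 3 = -66)
M(w, E) = -315 (M(w, E) = 6 - (133 - 1*(-188)) = 6 - (133 + 188) = 6 - 1*321 = 6 - 321 = -315)
L = 137641 (L = (193 + 178)² = 371² = 137641)
c = -137956 (c = -315 - 1*137641 = -315 - 137641 = -137956)
1/c = 1/(-137956) = -1/137956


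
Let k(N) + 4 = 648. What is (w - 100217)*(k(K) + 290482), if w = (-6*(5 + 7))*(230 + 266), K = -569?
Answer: -39572466054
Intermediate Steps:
w = -35712 (w = -6*12*496 = -72*496 = -35712)
k(N) = 644 (k(N) = -4 + 648 = 644)
(w - 100217)*(k(K) + 290482) = (-35712 - 100217)*(644 + 290482) = -135929*291126 = -39572466054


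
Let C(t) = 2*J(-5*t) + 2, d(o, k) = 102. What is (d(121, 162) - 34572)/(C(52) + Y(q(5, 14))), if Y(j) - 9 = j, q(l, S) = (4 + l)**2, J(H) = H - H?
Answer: -17235/46 ≈ -374.67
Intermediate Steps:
J(H) = 0
Y(j) = 9 + j
C(t) = 2 (C(t) = 2*0 + 2 = 0 + 2 = 2)
(d(121, 162) - 34572)/(C(52) + Y(q(5, 14))) = (102 - 34572)/(2 + (9 + (4 + 5)**2)) = -34470/(2 + (9 + 9**2)) = -34470/(2 + (9 + 81)) = -34470/(2 + 90) = -34470/92 = -34470*1/92 = -17235/46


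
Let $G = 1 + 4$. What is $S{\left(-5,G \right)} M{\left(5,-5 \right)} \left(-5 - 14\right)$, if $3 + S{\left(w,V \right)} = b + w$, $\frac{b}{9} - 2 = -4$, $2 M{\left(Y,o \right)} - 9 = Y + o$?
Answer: $2223$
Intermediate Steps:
$M{\left(Y,o \right)} = \frac{9}{2} + \frac{Y}{2} + \frac{o}{2}$ ($M{\left(Y,o \right)} = \frac{9}{2} + \frac{Y + o}{2} = \frac{9}{2} + \left(\frac{Y}{2} + \frac{o}{2}\right) = \frac{9}{2} + \frac{Y}{2} + \frac{o}{2}$)
$b = -18$ ($b = 18 + 9 \left(-4\right) = 18 - 36 = -18$)
$G = 5$
$S{\left(w,V \right)} = -21 + w$ ($S{\left(w,V \right)} = -3 + \left(-18 + w\right) = -21 + w$)
$S{\left(-5,G \right)} M{\left(5,-5 \right)} \left(-5 - 14\right) = \left(-21 - 5\right) \left(\frac{9}{2} + \frac{1}{2} \cdot 5 + \frac{1}{2} \left(-5\right)\right) \left(-5 - 14\right) = - 26 \left(\frac{9}{2} + \frac{5}{2} - \frac{5}{2}\right) \left(-19\right) = - 26 \cdot \frac{9}{2} \left(-19\right) = \left(-26\right) \left(- \frac{171}{2}\right) = 2223$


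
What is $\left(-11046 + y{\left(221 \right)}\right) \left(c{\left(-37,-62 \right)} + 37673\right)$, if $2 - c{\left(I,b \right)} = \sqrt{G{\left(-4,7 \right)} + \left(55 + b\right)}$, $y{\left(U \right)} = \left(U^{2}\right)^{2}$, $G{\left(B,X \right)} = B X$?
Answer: $89871159453625 - 2385432235 i \sqrt{35} \approx 8.9871 \cdot 10^{13} - 1.4112 \cdot 10^{10} i$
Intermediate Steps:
$y{\left(U \right)} = U^{4}$
$c{\left(I,b \right)} = 2 - \sqrt{27 + b}$ ($c{\left(I,b \right)} = 2 - \sqrt{\left(-4\right) 7 + \left(55 + b\right)} = 2 - \sqrt{-28 + \left(55 + b\right)} = 2 - \sqrt{27 + b}$)
$\left(-11046 + y{\left(221 \right)}\right) \left(c{\left(-37,-62 \right)} + 37673\right) = \left(-11046 + 221^{4}\right) \left(\left(2 - \sqrt{27 - 62}\right) + 37673\right) = \left(-11046 + 2385443281\right) \left(\left(2 - \sqrt{-35}\right) + 37673\right) = 2385432235 \left(\left(2 - i \sqrt{35}\right) + 37673\right) = 2385432235 \left(37675 - i \sqrt{35}\right) = 89871159453625 - 2385432235 i \sqrt{35}$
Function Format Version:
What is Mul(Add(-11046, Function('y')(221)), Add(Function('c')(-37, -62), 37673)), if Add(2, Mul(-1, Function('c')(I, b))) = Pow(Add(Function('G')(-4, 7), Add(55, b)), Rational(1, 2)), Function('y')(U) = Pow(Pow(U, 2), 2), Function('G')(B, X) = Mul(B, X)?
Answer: Add(89871159453625, Mul(-2385432235, I, Pow(35, Rational(1, 2)))) ≈ Add(8.9871e+13, Mul(-1.4112e+10, I))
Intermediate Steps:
Function('y')(U) = Pow(U, 4)
Function('c')(I, b) = Add(2, Mul(-1, Pow(Add(27, b), Rational(1, 2)))) (Function('c')(I, b) = Add(2, Mul(-1, Pow(Add(Mul(-4, 7), Add(55, b)), Rational(1, 2)))) = Add(2, Mul(-1, Pow(Add(-28, Add(55, b)), Rational(1, 2)))) = Add(2, Mul(-1, Pow(Add(27, b), Rational(1, 2)))))
Mul(Add(-11046, Function('y')(221)), Add(Function('c')(-37, -62), 37673)) = Mul(Add(-11046, Pow(221, 4)), Add(Add(2, Mul(-1, Pow(Add(27, -62), Rational(1, 2)))), 37673)) = Mul(Add(-11046, 2385443281), Add(Add(2, Mul(-1, Pow(-35, Rational(1, 2)))), 37673)) = Mul(2385432235, Add(Add(2, Mul(-1, Mul(I, Pow(35, Rational(1, 2))))), 37673)) = Mul(2385432235, Add(Add(2, Mul(-1, I, Pow(35, Rational(1, 2)))), 37673)) = Mul(2385432235, Add(37675, Mul(-1, I, Pow(35, Rational(1, 2))))) = Add(89871159453625, Mul(-2385432235, I, Pow(35, Rational(1, 2))))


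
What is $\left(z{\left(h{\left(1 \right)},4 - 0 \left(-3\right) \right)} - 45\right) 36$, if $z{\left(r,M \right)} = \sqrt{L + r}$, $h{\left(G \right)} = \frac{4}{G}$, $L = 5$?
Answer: $-1512$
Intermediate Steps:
$z{\left(r,M \right)} = \sqrt{5 + r}$
$\left(z{\left(h{\left(1 \right)},4 - 0 \left(-3\right) \right)} - 45\right) 36 = \left(\sqrt{5 + \frac{4}{1}} - 45\right) 36 = \left(\sqrt{5 + 4 \cdot 1} - 45\right) 36 = \left(\sqrt{5 + 4} - 45\right) 36 = \left(\sqrt{9} - 45\right) 36 = \left(3 - 45\right) 36 = \left(-42\right) 36 = -1512$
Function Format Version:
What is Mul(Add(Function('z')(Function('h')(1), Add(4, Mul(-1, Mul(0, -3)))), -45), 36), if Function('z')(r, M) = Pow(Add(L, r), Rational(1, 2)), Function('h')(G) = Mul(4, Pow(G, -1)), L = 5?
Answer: -1512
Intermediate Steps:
Function('z')(r, M) = Pow(Add(5, r), Rational(1, 2))
Mul(Add(Function('z')(Function('h')(1), Add(4, Mul(-1, Mul(0, -3)))), -45), 36) = Mul(Add(Pow(Add(5, Mul(4, Pow(1, -1))), Rational(1, 2)), -45), 36) = Mul(Add(Pow(Add(5, Mul(4, 1)), Rational(1, 2)), -45), 36) = Mul(Add(Pow(Add(5, 4), Rational(1, 2)), -45), 36) = Mul(Add(Pow(9, Rational(1, 2)), -45), 36) = Mul(Add(3, -45), 36) = Mul(-42, 36) = -1512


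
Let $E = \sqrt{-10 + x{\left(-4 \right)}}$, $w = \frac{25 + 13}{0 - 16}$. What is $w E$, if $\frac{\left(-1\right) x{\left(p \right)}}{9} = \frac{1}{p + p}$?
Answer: $- \frac{19 i \sqrt{142}}{32} \approx - 7.0753 i$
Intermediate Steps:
$x{\left(p \right)} = - \frac{9}{2 p}$ ($x{\left(p \right)} = - \frac{9}{p + p} = - \frac{9}{2 p}$)
$w = - \frac{19}{8}$ ($w = \frac{38}{-16} = 38 \left(- \frac{1}{16}\right) = - \frac{19}{8} \approx -2.375$)
$E = \frac{i \sqrt{142}}{4}$ ($E = \sqrt{-10 - \frac{9}{2 \left(-4\right)}} = \sqrt{-10 - - \frac{9}{8}} = \sqrt{-10 + \frac{9}{8}} = \sqrt{- \frac{71}{8}} = \frac{i \sqrt{142}}{4} \approx 2.9791 i$)
$w E = - \frac{19 \frac{i \sqrt{142}}{4}}{8} = - \frac{19 i \sqrt{142}}{32}$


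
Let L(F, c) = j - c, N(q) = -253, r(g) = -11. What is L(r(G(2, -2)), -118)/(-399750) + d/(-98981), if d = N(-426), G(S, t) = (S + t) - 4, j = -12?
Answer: 45322382/19783827375 ≈ 0.0022909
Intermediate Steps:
G(S, t) = -4 + S + t
d = -253
L(F, c) = -12 - c
L(r(G(2, -2)), -118)/(-399750) + d/(-98981) = (-12 - 1*(-118))/(-399750) - 253/(-98981) = (-12 + 118)*(-1/399750) - 253*(-1/98981) = 106*(-1/399750) + 253/98981 = -53/199875 + 253/98981 = 45322382/19783827375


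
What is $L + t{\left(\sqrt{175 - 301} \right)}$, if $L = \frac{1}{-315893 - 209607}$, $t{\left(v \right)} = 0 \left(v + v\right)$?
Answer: $- \frac{1}{525500} \approx -1.903 \cdot 10^{-6}$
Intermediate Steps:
$t{\left(v \right)} = 0$ ($t{\left(v \right)} = 0 \cdot 2 v = 0$)
$L = - \frac{1}{525500}$ ($L = \frac{1}{-525500} = - \frac{1}{525500} \approx -1.903 \cdot 10^{-6}$)
$L + t{\left(\sqrt{175 - 301} \right)} = - \frac{1}{525500} + 0 = - \frac{1}{525500}$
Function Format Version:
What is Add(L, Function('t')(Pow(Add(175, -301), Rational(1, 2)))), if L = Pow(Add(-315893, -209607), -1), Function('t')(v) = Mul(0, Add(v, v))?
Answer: Rational(-1, 525500) ≈ -1.9030e-6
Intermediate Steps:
Function('t')(v) = 0 (Function('t')(v) = Mul(0, Mul(2, v)) = 0)
L = Rational(-1, 525500) (L = Pow(-525500, -1) = Rational(-1, 525500) ≈ -1.9030e-6)
Add(L, Function('t')(Pow(Add(175, -301), Rational(1, 2)))) = Add(Rational(-1, 525500), 0) = Rational(-1, 525500)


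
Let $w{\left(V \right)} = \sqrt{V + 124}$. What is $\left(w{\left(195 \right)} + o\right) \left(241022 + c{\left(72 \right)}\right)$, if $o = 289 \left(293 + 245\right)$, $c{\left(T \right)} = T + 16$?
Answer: $37488265020 + 241110 \sqrt{319} \approx 3.7493 \cdot 10^{10}$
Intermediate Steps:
$c{\left(T \right)} = 16 + T$
$w{\left(V \right)} = \sqrt{124 + V}$
$o = 155482$ ($o = 289 \cdot 538 = 155482$)
$\left(w{\left(195 \right)} + o\right) \left(241022 + c{\left(72 \right)}\right) = \left(\sqrt{124 + 195} + 155482\right) \left(241022 + \left(16 + 72\right)\right) = \left(\sqrt{319} + 155482\right) \left(241022 + 88\right) = \left(155482 + \sqrt{319}\right) 241110 = 37488265020 + 241110 \sqrt{319}$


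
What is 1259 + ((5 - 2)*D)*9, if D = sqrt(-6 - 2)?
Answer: 1259 + 54*I*sqrt(2) ≈ 1259.0 + 76.368*I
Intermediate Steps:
D = 2*I*sqrt(2) (D = sqrt(-8) = 2*I*sqrt(2) ≈ 2.8284*I)
1259 + ((5 - 2)*D)*9 = 1259 + ((5 - 2)*(2*I*sqrt(2)))*9 = 1259 + (3*(2*I*sqrt(2)))*9 = 1259 + (6*I*sqrt(2))*9 = 1259 + 54*I*sqrt(2)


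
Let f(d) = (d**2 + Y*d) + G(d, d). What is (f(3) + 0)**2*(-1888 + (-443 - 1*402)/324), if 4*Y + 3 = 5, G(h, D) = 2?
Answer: -382848125/1296 ≈ -2.9541e+5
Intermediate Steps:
Y = 1/2 (Y = -3/4 + (1/4)*5 = -3/4 + 5/4 = 1/2 ≈ 0.50000)
f(d) = 2 + d**2 + d/2 (f(d) = (d**2 + d/2) + 2 = 2 + d**2 + d/2)
(f(3) + 0)**2*(-1888 + (-443 - 1*402)/324) = ((2 + 3**2 + (1/2)*3) + 0)**2*(-1888 + (-443 - 1*402)/324) = ((2 + 9 + 3/2) + 0)**2*(-1888 + (-443 - 402)*(1/324)) = (25/2 + 0)**2*(-1888 - 845*1/324) = (25/2)**2*(-1888 - 845/324) = (625/4)*(-612557/324) = -382848125/1296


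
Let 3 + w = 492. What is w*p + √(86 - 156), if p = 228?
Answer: 111492 + I*√70 ≈ 1.1149e+5 + 8.3666*I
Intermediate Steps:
w = 489 (w = -3 + 492 = 489)
w*p + √(86 - 156) = 489*228 + √(86 - 156) = 111492 + √(-70) = 111492 + I*√70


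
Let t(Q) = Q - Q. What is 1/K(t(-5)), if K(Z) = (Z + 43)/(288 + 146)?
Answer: 434/43 ≈ 10.093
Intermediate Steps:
t(Q) = 0
K(Z) = 43/434 + Z/434 (K(Z) = (43 + Z)/434 = (43 + Z)*(1/434) = 43/434 + Z/434)
1/K(t(-5)) = 1/(43/434 + (1/434)*0) = 1/(43/434 + 0) = 1/(43/434) = 434/43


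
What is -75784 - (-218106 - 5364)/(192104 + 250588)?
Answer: -1863819281/24594 ≈ -75784.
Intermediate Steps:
-75784 - (-218106 - 5364)/(192104 + 250588) = -75784 - (-223470)/442692 = -75784 - 1*(-12415/24594) = -75784 + 12415/24594 = -1863819281/24594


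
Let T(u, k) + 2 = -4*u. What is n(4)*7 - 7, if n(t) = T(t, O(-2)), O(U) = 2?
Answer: -133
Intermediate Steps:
T(u, k) = -2 - 4*u
n(t) = -2 - 4*t
n(4)*7 - 7 = (-2 - 4*4)*7 - 7 = (-2 - 16)*7 - 7 = -18*7 - 7 = -126 - 7 = -133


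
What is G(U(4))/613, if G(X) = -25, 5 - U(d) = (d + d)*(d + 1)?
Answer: -25/613 ≈ -0.040783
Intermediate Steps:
U(d) = 5 - 2*d*(1 + d) (U(d) = 5 - (d + d)*(d + 1) = 5 - 2*d*(1 + d))
G(U(4))/613 = -25/613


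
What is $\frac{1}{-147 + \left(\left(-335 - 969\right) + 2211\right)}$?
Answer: $\frac{1}{760} \approx 0.0013158$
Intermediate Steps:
$\frac{1}{-147 + \left(\left(-335 - 969\right) + 2211\right)} = \frac{1}{-147 + \left(-1304 + 2211\right)} = \frac{1}{-147 + 907} = \frac{1}{760}$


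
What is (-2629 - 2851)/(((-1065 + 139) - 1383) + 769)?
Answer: 274/77 ≈ 3.5584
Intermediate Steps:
(-2629 - 2851)/(((-1065 + 139) - 1383) + 769) = -5480/((-926 - 1383) + 769) = -5480/(-2309 + 769) = -5480/(-1540) = -5480*(-1/1540) = 274/77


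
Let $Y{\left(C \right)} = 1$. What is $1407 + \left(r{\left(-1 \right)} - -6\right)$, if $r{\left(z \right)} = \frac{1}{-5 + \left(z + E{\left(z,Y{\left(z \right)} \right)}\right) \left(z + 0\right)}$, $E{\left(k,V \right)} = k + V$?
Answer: $\frac{5651}{4} \approx 1412.8$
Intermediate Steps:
$E{\left(k,V \right)} = V + k$
$r{\left(z \right)} = \frac{1}{-5 + z \left(1 + 2 z\right)}$ ($r{\left(z \right)} = \frac{1}{-5 + \left(z + \left(1 + z\right)\right) \left(z + 0\right)} = \frac{1}{-5 + \left(1 + 2 z\right) z} = \frac{1}{-5 + z \left(1 + 2 z\right)}$)
$1407 + \left(r{\left(-1 \right)} - -6\right) = 1407 + \left(\frac{1}{-5 - 1 + 2 \left(-1\right)^{2}} - -6\right) = 1407 + \left(\frac{1}{-5 - 1 + 2 \cdot 1} + 6\right) = 1407 + \left(\frac{1}{-5 - 1 + 2} + 6\right) = 1407 + \left(\frac{1}{-4} + 6\right) = 1407 + \left(- \frac{1}{4} + 6\right) = 1407 + \frac{23}{4} = \frac{5651}{4}$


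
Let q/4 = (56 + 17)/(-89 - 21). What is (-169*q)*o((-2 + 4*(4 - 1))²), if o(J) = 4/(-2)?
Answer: -49348/55 ≈ -897.24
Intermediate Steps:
q = -146/55 (q = 4*((56 + 17)/(-89 - 21)) = 4*(73/(-110)) = 4*(73*(-1/110)) = 4*(-73/110) = -146/55 ≈ -2.6545)
o(J) = -2 (o(J) = 4*(-½) = -2)
(-169*q)*o((-2 + 4*(4 - 1))²) = -169*(-146/55)*(-2) = (24674/55)*(-2) = -49348/55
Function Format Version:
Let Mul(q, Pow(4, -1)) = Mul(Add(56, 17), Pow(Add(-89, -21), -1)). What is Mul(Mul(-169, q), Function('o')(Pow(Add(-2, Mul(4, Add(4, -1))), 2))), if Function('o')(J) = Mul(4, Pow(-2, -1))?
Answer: Rational(-49348, 55) ≈ -897.24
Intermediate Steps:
q = Rational(-146, 55) (q = Mul(4, Mul(Add(56, 17), Pow(Add(-89, -21), -1))) = Mul(4, Mul(73, Pow(-110, -1))) = Mul(4, Mul(73, Rational(-1, 110))) = Mul(4, Rational(-73, 110)) = Rational(-146, 55) ≈ -2.6545)
Function('o')(J) = -2 (Function('o')(J) = Mul(4, Rational(-1, 2)) = -2)
Mul(Mul(-169, q), Function('o')(Pow(Add(-2, Mul(4, Add(4, -1))), 2))) = Mul(Mul(-169, Rational(-146, 55)), -2) = Mul(Rational(24674, 55), -2) = Rational(-49348, 55)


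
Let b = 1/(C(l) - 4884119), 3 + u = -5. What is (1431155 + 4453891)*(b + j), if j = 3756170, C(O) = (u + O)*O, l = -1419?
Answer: 31601707746765830937/1429603 ≈ 2.2105e+13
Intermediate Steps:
u = -8 (u = -3 - 5 = -8)
C(O) = O*(-8 + O) (C(O) = (-8 + O)*O = O*(-8 + O))
b = -1/2859206 (b = 1/(-1419*(-8 - 1419) - 4884119) = 1/(-1419*(-1427) - 4884119) = 1/(2024913 - 4884119) = 1/(-2859206) = -1/2859206 ≈ -3.4975e-7)
(1431155 + 4453891)*(b + j) = (1431155 + 4453891)*(-1/2859206 + 3756170) = 5885046*(10739663801019/2859206) = 31601707746765830937/1429603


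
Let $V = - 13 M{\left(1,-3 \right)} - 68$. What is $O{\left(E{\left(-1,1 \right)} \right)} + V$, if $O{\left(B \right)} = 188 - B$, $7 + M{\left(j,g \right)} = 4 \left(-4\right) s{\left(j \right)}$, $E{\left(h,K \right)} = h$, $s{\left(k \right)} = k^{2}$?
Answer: $420$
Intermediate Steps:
$M{\left(j,g \right)} = -7 - 16 j^{2}$ ($M{\left(j,g \right)} = -7 + 4 \left(-4\right) j^{2} = -7 - 16 j^{2}$)
$V = 231$ ($V = - 13 \left(-7 - 16 \cdot 1^{2}\right) - 68 = - 13 \left(-7 - 16\right) - 68 = \left(-13\right) \left(-23\right) - 68 = 299 - 68 = 231$)
$O{\left(E{\left(-1,1 \right)} \right)} + V = \left(188 - -1\right) + 231 = \left(188 + 1\right) + 231 = 189 + 231 = 420$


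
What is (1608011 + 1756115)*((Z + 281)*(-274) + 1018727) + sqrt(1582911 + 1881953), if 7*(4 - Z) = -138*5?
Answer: 21514928056274/7 + 4*sqrt(216554) ≈ 3.0736e+12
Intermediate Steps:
Z = 718/7 (Z = 4 - (-138)*5/7 = 4 - 1/7*(-690) = 4 + 690/7 = 718/7 ≈ 102.57)
(1608011 + 1756115)*((Z + 281)*(-274) + 1018727) + sqrt(1582911 + 1881953) = (1608011 + 1756115)*((718/7 + 281)*(-274) + 1018727) + sqrt(1582911 + 1881953) = 3364126*((2685/7)*(-274) + 1018727) + sqrt(3464864) = 3364126*(-735690/7 + 1018727) + 4*sqrt(216554) = 3364126*(6395399/7) + 4*sqrt(216554) = 21514928056274/7 + 4*sqrt(216554)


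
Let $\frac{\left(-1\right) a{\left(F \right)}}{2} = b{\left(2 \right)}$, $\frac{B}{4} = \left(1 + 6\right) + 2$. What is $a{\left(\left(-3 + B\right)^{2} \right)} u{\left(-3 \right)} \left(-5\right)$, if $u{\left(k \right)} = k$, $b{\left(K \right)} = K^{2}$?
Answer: $-120$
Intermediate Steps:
$B = 36$ ($B = 4 \left(\left(1 + 6\right) + 2\right) = 4 \left(7 + 2\right) = 4 \cdot 9 = 36$)
$a{\left(F \right)} = -8$ ($a{\left(F \right)} = - 2 \cdot 2^{2} = \left(-2\right) 4 = -8$)
$a{\left(\left(-3 + B\right)^{2} \right)} u{\left(-3 \right)} \left(-5\right) = \left(-8\right) \left(-3\right) \left(-5\right) = 24 \left(-5\right) = -120$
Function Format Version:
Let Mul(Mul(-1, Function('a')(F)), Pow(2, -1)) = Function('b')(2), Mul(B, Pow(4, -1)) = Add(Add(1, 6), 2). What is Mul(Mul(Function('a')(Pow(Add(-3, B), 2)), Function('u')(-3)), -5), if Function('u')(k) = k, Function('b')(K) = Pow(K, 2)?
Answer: -120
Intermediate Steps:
B = 36 (B = Mul(4, Add(Add(1, 6), 2)) = Mul(4, Add(7, 2)) = Mul(4, 9) = 36)
Function('a')(F) = -8 (Function('a')(F) = Mul(-2, Pow(2, 2)) = Mul(-2, 4) = -8)
Mul(Mul(Function('a')(Pow(Add(-3, B), 2)), Function('u')(-3)), -5) = Mul(Mul(-8, -3), -5) = Mul(24, -5) = -120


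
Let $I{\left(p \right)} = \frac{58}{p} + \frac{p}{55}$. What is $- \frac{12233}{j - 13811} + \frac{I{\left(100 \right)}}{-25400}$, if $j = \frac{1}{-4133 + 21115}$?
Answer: $\frac{2901829703669081}{3276501461970000} \approx 0.88565$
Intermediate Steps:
$j = \frac{1}{16982} \approx 5.8886 \cdot 10^{-5}$
$I{\left(p \right)} = \frac{58}{p} + \frac{p}{55}$ ($I{\left(p \right)} = \frac{58}{p} + p \frac{1}{55} = \frac{58}{p} + \frac{p}{55}$)
$- \frac{12233}{j - 13811} + \frac{I{\left(100 \right)}}{-25400} = - \frac{12233}{\frac{1}{16982} - 13811} + \frac{\frac{58}{100} + \frac{1}{55} \cdot 100}{-25400} = - \frac{12233}{\frac{1}{16982} - 13811} + \left(58 \cdot \frac{1}{100} + \frac{20}{11}\right) \left(- \frac{1}{25400}\right) = - \frac{12233}{- \frac{234538401}{16982}} + \left(\frac{29}{50} + \frac{20}{11}\right) \left(- \frac{1}{25400}\right) = \left(-12233\right) \left(- \frac{16982}{234538401}\right) + \frac{1319}{550} \left(- \frac{1}{25400}\right) = \frac{207740806}{234538401} - \frac{1319}{13970000} = \frac{2901829703669081}{3276501461970000}$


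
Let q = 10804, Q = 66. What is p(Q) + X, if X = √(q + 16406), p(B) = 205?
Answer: 205 + √27210 ≈ 369.95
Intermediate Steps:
X = √27210 (X = √(10804 + 16406) = √27210 ≈ 164.95)
p(Q) + X = 205 + √27210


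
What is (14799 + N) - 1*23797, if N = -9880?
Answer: -18878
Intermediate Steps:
(14799 + N) - 1*23797 = (14799 - 9880) - 1*23797 = 4919 - 23797 = -18878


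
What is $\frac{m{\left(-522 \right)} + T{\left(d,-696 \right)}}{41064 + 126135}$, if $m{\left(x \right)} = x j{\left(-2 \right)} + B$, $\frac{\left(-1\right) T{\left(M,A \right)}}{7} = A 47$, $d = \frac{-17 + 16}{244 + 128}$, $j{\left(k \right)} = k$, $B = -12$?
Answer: $\frac{76672}{55733} \approx 1.3757$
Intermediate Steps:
$d = - \frac{1}{372} \approx -0.0026882$
$T{\left(M,A \right)} = - 329 A$ ($T{\left(M,A \right)} = - 7 A 47 = - 7 \cdot 47 A = - 329 A$)
$m{\left(x \right)} = -12 - 2 x$ ($m{\left(x \right)} = x \left(-2\right) - 12 = - 2 x - 12 = -12 - 2 x$)
$\frac{m{\left(-522 \right)} + T{\left(d,-696 \right)}}{41064 + 126135} = \frac{\left(-12 - -1044\right) - -228984}{41064 + 126135} = \frac{\left(-12 + 1044\right) + 228984}{167199} = \left(1032 + 228984\right) \frac{1}{167199} = 230016 \cdot \frac{1}{167199} = \frac{76672}{55733}$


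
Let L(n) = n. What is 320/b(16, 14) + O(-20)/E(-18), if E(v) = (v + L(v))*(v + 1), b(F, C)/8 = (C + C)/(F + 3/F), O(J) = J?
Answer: 28265/1224 ≈ 23.092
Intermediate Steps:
b(F, C) = 16*C/(F + 3/F) (b(F, C) = 8*((C + C)/(F + 3/F)) = 8*((2*C)/(F + 3/F)) = 8*(2*C/(F + 3/F)) = 16*C/(F + 3/F))
E(v) = 2*v*(1 + v) (E(v) = (v + v)*(v + 1) = (2*v)*(1 + v) = 2*v*(1 + v))
320/b(16, 14) + O(-20)/E(-18) = 320/((16*14*16/(3 + 16²))) - 20*(-1/(36*(1 - 18))) = 320/((16*14*16/(3 + 256))) - 20/(2*(-18)*(-17)) = 320/((16*14*16/259)) - 20/612 = 320/((16*14*16*(1/259))) - 20*1/612 = 320/(512/37) - 5/153 = 320*(37/512) - 5/153 = 185/8 - 5/153 = 28265/1224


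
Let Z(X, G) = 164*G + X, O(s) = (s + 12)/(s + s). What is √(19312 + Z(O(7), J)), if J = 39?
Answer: √5039034/14 ≈ 160.34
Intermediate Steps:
O(s) = (12 + s)/(2*s) (O(s) = (12 + s)/((2*s)) = (12 + s)*(1/(2*s)) = (12 + s)/(2*s))
Z(X, G) = X + 164*G
√(19312 + Z(O(7), J)) = √(19312 + ((½)*(12 + 7)/7 + 164*39)) = √(19312 + ((½)*(⅐)*19 + 6396)) = √(19312 + (19/14 + 6396)) = √(19312 + 89563/14) = √(359931/14) = √5039034/14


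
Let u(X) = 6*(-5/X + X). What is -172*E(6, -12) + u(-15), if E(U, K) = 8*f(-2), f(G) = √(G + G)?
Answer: -88 - 2752*I ≈ -88.0 - 2752.0*I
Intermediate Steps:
f(G) = √2*√G (f(G) = √(2*G) = √2*√G)
E(U, K) = 16*I (E(U, K) = 8*(√2*√(-2)) = 8*(√2*(I*√2)) = 8*(2*I) = 16*I)
u(X) = -30/X + 6*X (u(X) = 6*(X - 5/X) = -30/X + 6*X)
-172*E(6, -12) + u(-15) = -2752*I + (-30/(-15) + 6*(-15)) = -2752*I + (-30*(-1/15) - 90) = -2752*I + (2 - 90) = -2752*I - 88 = -88 - 2752*I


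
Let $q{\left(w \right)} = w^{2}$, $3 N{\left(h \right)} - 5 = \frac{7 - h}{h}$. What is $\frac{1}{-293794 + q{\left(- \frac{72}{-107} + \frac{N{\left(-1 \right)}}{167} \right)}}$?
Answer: $- \frac{319301161}{93808623279945} \approx -3.4038 \cdot 10^{-6}$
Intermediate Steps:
$N{\left(h \right)} = \frac{5}{3} + \frac{7 - h}{3 h}$ ($N{\left(h \right)} = \frac{5}{3} + \frac{\left(7 - h\right) \frac{1}{h}}{3} = \frac{5}{3} + \frac{\frac{1}{h} \left(7 - h\right)}{3} = \frac{5}{3} + \frac{7 - h}{3 h}$)
$\frac{1}{-293794 + q{\left(- \frac{72}{-107} + \frac{N{\left(-1 \right)}}{167} \right)}} = \frac{1}{-293794 + \left(- \frac{72}{-107} + \frac{\frac{1}{3} \frac{1}{-1} \left(7 + 4 \left(-1\right)\right)}{167}\right)^{2}} = \frac{1}{-293794 + \left(\left(-72\right) \left(- \frac{1}{107}\right) + \frac{1}{3} \left(-1\right) \left(7 - 4\right) \frac{1}{167}\right)^{2}} = \frac{1}{-293794 + \left(\frac{72}{107} + \frac{1}{3} \left(-1\right) 3 \cdot \frac{1}{167}\right)^{2}} = \frac{1}{-293794 + \left(\frac{72}{107} - \frac{1}{167}\right)^{2}} = \frac{1}{-293794 + \left(\frac{11917}{17869}\right)^{2}} = \frac{1}{-293794 + \frac{142014889}{319301161}} = \frac{1}{- \frac{93808623279945}{319301161}} = - \frac{319301161}{93808623279945}$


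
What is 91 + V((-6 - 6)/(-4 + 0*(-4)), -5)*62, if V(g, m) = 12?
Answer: 835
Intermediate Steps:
91 + V((-6 - 6)/(-4 + 0*(-4)), -5)*62 = 91 + 12*62 = 91 + 744 = 835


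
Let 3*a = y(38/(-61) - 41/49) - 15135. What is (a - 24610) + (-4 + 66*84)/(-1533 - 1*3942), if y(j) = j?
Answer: -32354794944/1090985 ≈ -29657.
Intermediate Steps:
a = -45242878/8967 (a = ((38/(-61) - 41/49) - 15135)/3 = ((38*(-1/61) - 41*1/49) - 15135)/3 = ((-38/61 - 41/49) - 15135)/3 = (-4363/2989 - 15135)/3 = (⅓)*(-45242878/2989) = -45242878/8967 ≈ -5045.5)
(a - 24610) + (-4 + 66*84)/(-1533 - 1*3942) = (-45242878/8967 - 24610) + (-4 + 66*84)/(-1533 - 1*3942) = -265920748/8967 + (-4 + 5544)/(-1533 - 3942) = -265920748/8967 + 5540/(-5475) = -265920748/8967 + 5540*(-1/5475) = -265920748/8967 - 1108/1095 = -32354794944/1090985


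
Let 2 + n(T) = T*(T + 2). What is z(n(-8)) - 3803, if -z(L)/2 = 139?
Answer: -4081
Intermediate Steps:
n(T) = -2 + T*(2 + T) (n(T) = -2 + T*(T + 2) = -2 + T*(2 + T))
z(L) = -278 (z(L) = -2*139 = -278)
z(n(-8)) - 3803 = -278 - 3803 = -4081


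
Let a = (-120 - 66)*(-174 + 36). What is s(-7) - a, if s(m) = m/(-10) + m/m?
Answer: -256663/10 ≈ -25666.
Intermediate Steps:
s(m) = 1 - m/10 (s(m) = m*(-1/10) + 1 = -m/10 + 1 = 1 - m/10)
a = 25668 (a = -186*(-138) = 25668)
s(-7) - a = (1 - 1/10*(-7)) - 1*25668 = (1 + 7/10) - 25668 = 17/10 - 25668 = -256663/10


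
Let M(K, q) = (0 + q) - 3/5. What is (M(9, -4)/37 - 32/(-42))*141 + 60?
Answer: 194119/1295 ≈ 149.90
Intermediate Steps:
M(K, q) = -3/5 + q (M(K, q) = q - 3*1/5 = q - 3/5 = -3/5 + q)
(M(9, -4)/37 - 32/(-42))*141 + 60 = ((-3/5 - 4)/37 - 32/(-42))*141 + 60 = (-23/5*1/37 - 32*(-1/42))*141 + 60 = (-23/185 + 16/21)*141 + 60 = (2477/3885)*141 + 60 = 116419/1295 + 60 = 194119/1295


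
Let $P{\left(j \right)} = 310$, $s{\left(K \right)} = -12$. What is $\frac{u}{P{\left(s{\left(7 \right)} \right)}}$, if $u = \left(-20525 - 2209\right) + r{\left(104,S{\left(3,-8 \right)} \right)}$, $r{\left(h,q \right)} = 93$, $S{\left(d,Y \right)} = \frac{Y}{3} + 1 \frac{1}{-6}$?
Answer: $- \frac{22641}{310} \approx -73.036$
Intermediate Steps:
$S{\left(d,Y \right)} = - \frac{1}{6} + \frac{Y}{3}$ ($S{\left(d,Y \right)} = Y \frac{1}{3} + 1 \left(- \frac{1}{6}\right) = \frac{Y}{3} - \frac{1}{6} = - \frac{1}{6} + \frac{Y}{3}$)
$u = -22641$ ($u = \left(-20525 - 2209\right) + 93 = -22734 + 93 = -22641$)
$\frac{u}{P{\left(s{\left(7 \right)} \right)}} = - \frac{22641}{310}$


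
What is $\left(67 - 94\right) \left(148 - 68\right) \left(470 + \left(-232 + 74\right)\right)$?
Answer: $-673920$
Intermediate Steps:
$\left(67 - 94\right) \left(148 - 68\right) \left(470 + \left(-232 + 74\right)\right) = \left(-27\right) 80 \left(470 - 158\right) = \left(-2160\right) 312 = -673920$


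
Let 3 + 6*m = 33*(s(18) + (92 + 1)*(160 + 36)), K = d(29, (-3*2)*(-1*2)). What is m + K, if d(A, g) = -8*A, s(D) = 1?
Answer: 100027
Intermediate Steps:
K = -232 (K = -8*29 = -232)
m = 100259 (m = -½ + (33*(1 + (92 + 1)*(160 + 36)))/6 = -½ + (33*(1 + 93*196))/6 = -½ + (33*(1 + 18228))/6 = -½ + (33*18229)/6 = -½ + (⅙)*601557 = -½ + 200519/2 = 100259)
m + K = 100259 - 232 = 100027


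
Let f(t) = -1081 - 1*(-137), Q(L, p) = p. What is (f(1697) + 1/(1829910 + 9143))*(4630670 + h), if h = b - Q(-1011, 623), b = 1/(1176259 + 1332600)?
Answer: -20166377534961152361594/4613924670527 ≈ -4.3708e+9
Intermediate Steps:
b = 1/2508859 ≈ 3.9859e-7
f(t) = -944 (f(t) = -1081 + 137 = -944)
h = -1563019156/2508859 (h = 1/2508859 - 1*623 = 1/2508859 - 623 = -1563019156/2508859 ≈ -623.00)
(f(1697) + 1/(1829910 + 9143))*(4630670 + h) = (-944 + 1/(1829910 + 9143))*(4630670 - 1563019156/2508859) = (-944 + 1/1839053)*(11616135086374/2508859) = -1736066031/1839053*11616135086374/2508859 = -20166377534961152361594/4613924670527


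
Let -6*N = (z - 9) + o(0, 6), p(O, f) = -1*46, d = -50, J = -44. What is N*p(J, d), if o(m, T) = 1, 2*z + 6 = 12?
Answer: -115/3 ≈ -38.333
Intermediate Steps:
z = 3 (z = -3 + (½)*12 = -3 + 6 = 3)
p(O, f) = -46
N = ⅚ (N = -((3 - 9) + 1)/6 = -(-6 + 1)/6 = -⅙*(-5) = ⅚ ≈ 0.83333)
N*p(J, d) = (⅚)*(-46) = -115/3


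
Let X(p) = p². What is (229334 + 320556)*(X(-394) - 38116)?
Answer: 64403116800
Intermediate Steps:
(229334 + 320556)*(X(-394) - 38116) = (229334 + 320556)*((-394)² - 38116) = 549890*(155236 - 38116) = 549890*117120 = 64403116800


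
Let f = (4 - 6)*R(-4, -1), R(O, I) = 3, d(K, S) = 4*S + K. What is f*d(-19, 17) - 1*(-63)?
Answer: -231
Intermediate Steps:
d(K, S) = K + 4*S
f = -6 (f = (4 - 6)*3 = -2*3 = -6)
f*d(-19, 17) - 1*(-63) = -6*(-19 + 4*17) - 1*(-63) = -6*(-19 + 68) + 63 = -6*49 + 63 = -294 + 63 = -231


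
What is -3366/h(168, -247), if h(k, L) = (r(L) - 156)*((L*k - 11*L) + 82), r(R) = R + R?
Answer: -561/4192175 ≈ -0.00013382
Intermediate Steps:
r(R) = 2*R
h(k, L) = (-156 + 2*L)*(82 - 11*L + L*k) (h(k, L) = (2*L - 156)*((L*k - 11*L) + 82) = (-156 + 2*L)*((-11*L + L*k) + 82) = (-156 + 2*L)*(82 - 11*L + L*k))
-3366/h(168, -247) = -3366/(-12792 - 22*(-247)² + 1880*(-247) - 156*(-247)*168 + 2*168*(-247)²) = -3366/(-12792 - 22*61009 - 464360 + 6473376 + 2*168*61009) = -3366/(-12792 - 1342198 - 464360 + 6473376 + 20499024) = -3366/25153050 = -3366*1/25153050 = -561/4192175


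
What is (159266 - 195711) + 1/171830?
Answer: -6262344349/171830 ≈ -36445.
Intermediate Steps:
(159266 - 195711) + 1/171830 = -36445 + 1/171830 = -6262344349/171830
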